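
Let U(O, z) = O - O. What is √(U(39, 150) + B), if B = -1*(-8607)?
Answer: √8607 ≈ 92.774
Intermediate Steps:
B = 8607
U(O, z) = 0
√(U(39, 150) + B) = √(0 + 8607) = √8607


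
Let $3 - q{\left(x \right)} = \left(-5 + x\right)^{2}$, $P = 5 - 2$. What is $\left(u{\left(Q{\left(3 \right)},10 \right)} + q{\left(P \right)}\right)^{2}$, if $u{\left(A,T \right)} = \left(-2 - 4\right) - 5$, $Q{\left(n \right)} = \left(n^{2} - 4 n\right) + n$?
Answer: $144$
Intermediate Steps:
$P = 3$
$Q{\left(n \right)} = n^{2} - 3 n$
$q{\left(x \right)} = 3 - \left(-5 + x\right)^{2}$
$u{\left(A,T \right)} = -11$ ($u{\left(A,T \right)} = \left(-2 - 4\right) - 5 = -6 - 5 = -11$)
$\left(u{\left(Q{\left(3 \right)},10 \right)} + q{\left(P \right)}\right)^{2} = \left(-11 + \left(3 - \left(-5 + 3\right)^{2}\right)\right)^{2} = \left(-11 + \left(3 - \left(-2\right)^{2}\right)\right)^{2} = \left(-11 + \left(3 - 4\right)\right)^{2} = \left(-11 - 1\right)^{2} = \left(-12\right)^{2} = 144$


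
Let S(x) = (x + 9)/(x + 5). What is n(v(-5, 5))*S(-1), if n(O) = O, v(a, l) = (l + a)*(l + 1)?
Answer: 0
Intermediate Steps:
S(x) = (9 + x)/(5 + x)
v(a, l) = (1 + l)*(a + l) (v(a, l) = (a + l)*(1 + l) = (1 + l)*(a + l))
n(v(-5, 5))*S(-1) = (-5 + 5 + 5² - 5*5)*((9 - 1)/(5 - 1)) = (-5 + 5 + 25 - 25)*(8/4) = 0*((¼)*8) = 0*2 = 0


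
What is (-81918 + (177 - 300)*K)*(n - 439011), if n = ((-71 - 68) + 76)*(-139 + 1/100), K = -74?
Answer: 783235528452/25 ≈ 3.1329e+10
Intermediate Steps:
n = 875637/100 (n = (-139 + 76)*(-139 + 1/100) = -63*(-13899/100) = 875637/100 ≈ 8756.4)
(-81918 + (177 - 300)*K)*(n - 439011) = (-81918 + (177 - 300)*(-74))*(875637/100 - 439011) = (-81918 - 123*(-74))*(-43025463/100) = (-81918 + 9102)*(-43025463/100) = -72816*(-43025463/100) = 783235528452/25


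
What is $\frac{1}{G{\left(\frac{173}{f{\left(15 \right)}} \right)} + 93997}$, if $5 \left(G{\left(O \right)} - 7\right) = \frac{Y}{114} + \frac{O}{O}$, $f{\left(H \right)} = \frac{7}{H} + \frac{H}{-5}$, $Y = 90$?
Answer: $\frac{95}{8930414} \approx 1.0638 \cdot 10^{-5}$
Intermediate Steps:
$f{\left(H \right)} = \frac{7}{H} - \frac{H}{5}$ ($f{\left(H \right)} = \frac{7}{H} + H \left(- \frac{1}{5}\right) = \frac{7}{H} - \frac{H}{5}$)
$G{\left(O \right)} = \frac{699}{95}$ ($G{\left(O \right)} = 7 + \frac{\frac{90}{114} + \frac{O}{O}}{5} = 7 + \frac{90 \cdot \frac{1}{114} + 1}{5} = 7 + \frac{\frac{15}{19} + 1}{5} = 7 + \frac{1}{5} \cdot \frac{34}{19} = 7 + \frac{34}{95} = \frac{699}{95}$)
$\frac{1}{G{\left(\frac{173}{f{\left(15 \right)}} \right)} + 93997} = \frac{1}{\frac{699}{95} + 93997} = \frac{1}{\frac{8930414}{95}} = \frac{95}{8930414}$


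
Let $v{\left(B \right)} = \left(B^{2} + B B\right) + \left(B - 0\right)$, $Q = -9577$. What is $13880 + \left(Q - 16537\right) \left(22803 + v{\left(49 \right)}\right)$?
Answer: $-722142676$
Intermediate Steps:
$v{\left(B \right)} = B + 2 B^{2}$ ($v{\left(B \right)} = \left(B^{2} + B^{2}\right) + \left(B + 0\right) = 2 B^{2} + B = B + 2 B^{2}$)
$13880 + \left(Q - 16537\right) \left(22803 + v{\left(49 \right)}\right) = 13880 + \left(-9577 - 16537\right) \left(22803 + 49 \left(1 + 2 \cdot 49\right)\right) = 13880 - 26114 \left(22803 + 49 \left(1 + 98\right)\right) = 13880 - 26114 \left(22803 + 49 \cdot 99\right) = 13880 - 26114 \left(22803 + 4851\right) = 13880 - 722156556 = -722142676$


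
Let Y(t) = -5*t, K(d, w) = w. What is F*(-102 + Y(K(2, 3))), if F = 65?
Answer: -7605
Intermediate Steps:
F*(-102 + Y(K(2, 3))) = 65*(-102 - 5*3) = 65*(-102 - 15) = 65*(-117) = -7605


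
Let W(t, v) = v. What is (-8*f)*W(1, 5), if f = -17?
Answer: 680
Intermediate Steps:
(-8*f)*W(1, 5) = -8*(-17)*5 = 136*5 = 680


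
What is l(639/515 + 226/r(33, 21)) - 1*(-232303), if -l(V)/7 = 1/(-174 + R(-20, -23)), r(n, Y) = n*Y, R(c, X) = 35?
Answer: 32290124/139 ≈ 2.3230e+5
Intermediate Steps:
r(n, Y) = Y*n
l(V) = 7/139 (l(V) = -7/(-174 + 35) = -7/(-139) = -7*(-1/139) = 7/139)
l(639/515 + 226/r(33, 21)) - 1*(-232303) = 7/139 - 1*(-232303) = 7/139 + 232303 = 32290124/139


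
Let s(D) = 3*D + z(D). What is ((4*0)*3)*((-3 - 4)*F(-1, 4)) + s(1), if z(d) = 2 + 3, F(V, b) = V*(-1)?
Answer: 8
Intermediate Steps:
F(V, b) = -V
z(d) = 5
s(D) = 5 + 3*D (s(D) = 3*D + 5 = 5 + 3*D)
((4*0)*3)*((-3 - 4)*F(-1, 4)) + s(1) = ((4*0)*3)*((-3 - 4)*(-1*(-1))) + (5 + 3*1) = (0*3)*(-7*1) + (5 + 3) = 0*(-7) + 8 = 0 + 8 = 8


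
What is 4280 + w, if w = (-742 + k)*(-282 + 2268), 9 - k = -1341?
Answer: 1211768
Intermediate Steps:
k = 1350 (k = 9 - 1*(-1341) = 9 + 1341 = 1350)
w = 1207488 (w = (-742 + 1350)*(-282 + 2268) = 608*1986 = 1207488)
4280 + w = 4280 + 1207488 = 1211768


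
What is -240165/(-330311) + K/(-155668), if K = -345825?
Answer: 151615806795/51418852748 ≈ 2.9486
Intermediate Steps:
-240165/(-330311) + K/(-155668) = -240165/(-330311) - 345825/(-155668) = -240165*(-1/330311) - 345825*(-1/155668) = 240165/330311 + 345825/155668 = 151615806795/51418852748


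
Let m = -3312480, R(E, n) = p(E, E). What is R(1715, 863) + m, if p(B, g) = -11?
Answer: -3312491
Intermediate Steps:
R(E, n) = -11
R(1715, 863) + m = -11 - 3312480 = -3312491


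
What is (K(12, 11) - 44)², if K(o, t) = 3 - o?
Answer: 2809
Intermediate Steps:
(K(12, 11) - 44)² = ((3 - 1*12) - 44)² = ((3 - 12) - 44)² = (-9 - 44)² = (-53)² = 2809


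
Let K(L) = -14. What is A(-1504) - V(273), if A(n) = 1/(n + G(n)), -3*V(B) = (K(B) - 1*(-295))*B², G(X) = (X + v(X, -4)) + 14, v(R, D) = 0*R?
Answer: 20900763701/2994 ≈ 6.9809e+6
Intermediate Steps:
v(R, D) = 0
G(X) = 14 + X (G(X) = (X + 0) + 14 = X + 14 = 14 + X)
V(B) = -281*B²/3 (V(B) = -(-14 - 1*(-295))*B²/3 = -(-14 + 295)*B²/3 = -281*B²/3)
A(n) = 1/(14 + 2*n) (A(n) = 1/(n + (14 + n)) = 1/(14 + 2*n))
A(-1504) - V(273) = 1/(2*(7 - 1504)) - (-281)*273²/3 = (½)/(-1497) - (-281)*74529/3 = (½)*(-1/1497) - 1*(-6980883) = -1/2994 + 6980883 = 20900763701/2994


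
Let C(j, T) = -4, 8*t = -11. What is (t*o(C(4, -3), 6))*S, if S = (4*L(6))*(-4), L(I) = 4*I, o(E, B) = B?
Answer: 3168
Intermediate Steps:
t = -11/8 (t = (1/8)*(-11) = -11/8 ≈ -1.3750)
S = -384 (S = (4*(4*6))*(-4) = (4*24)*(-4) = 96*(-4) = -384)
(t*o(C(4, -3), 6))*S = -11/8*6*(-384) = -33/4*(-384) = 3168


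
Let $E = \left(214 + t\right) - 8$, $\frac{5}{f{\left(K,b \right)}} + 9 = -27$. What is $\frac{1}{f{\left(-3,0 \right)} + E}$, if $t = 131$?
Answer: $\frac{36}{12127} \approx 0.0029686$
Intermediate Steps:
$f{\left(K,b \right)} = - \frac{5}{36}$ ($f{\left(K,b \right)} = \frac{5}{-9 - 27} = \frac{5}{-36} = 5 \left(- \frac{1}{36}\right) = - \frac{5}{36}$)
$E = 337$ ($E = \left(214 + 131\right) - 8 = 345 - 8 = 337$)
$\frac{1}{f{\left(-3,0 \right)} + E} = \frac{1}{- \frac{5}{36} + 337} = \frac{1}{\frac{12127}{36}} = \frac{36}{12127}$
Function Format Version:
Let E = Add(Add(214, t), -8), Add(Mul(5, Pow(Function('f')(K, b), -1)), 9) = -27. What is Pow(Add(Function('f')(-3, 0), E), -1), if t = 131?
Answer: Rational(36, 12127) ≈ 0.0029686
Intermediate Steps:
Function('f')(K, b) = Rational(-5, 36) (Function('f')(K, b) = Mul(5, Pow(Add(-9, -27), -1)) = Mul(5, Pow(-36, -1)) = Mul(5, Rational(-1, 36)) = Rational(-5, 36))
E = 337 (E = Add(Add(214, 131), -8) = Add(345, -8) = 337)
Pow(Add(Function('f')(-3, 0), E), -1) = Pow(Add(Rational(-5, 36), 337), -1) = Pow(Rational(12127, 36), -1) = Rational(36, 12127)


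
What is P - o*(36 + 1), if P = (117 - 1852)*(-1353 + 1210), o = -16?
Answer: 248697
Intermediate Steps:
P = 248105 (P = -1735*(-143) = 248105)
P - o*(36 + 1) = 248105 - (-16)*(36 + 1) = 248105 - (-16)*37 = 248105 - 1*(-592) = 248105 + 592 = 248697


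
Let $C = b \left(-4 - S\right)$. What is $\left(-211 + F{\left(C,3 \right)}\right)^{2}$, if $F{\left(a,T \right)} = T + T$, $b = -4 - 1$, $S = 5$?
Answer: $42025$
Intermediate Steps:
$b = -5$
$C = 45$ ($C = - 5 \left(-4 - 5\right) = \left(-5\right) \left(-9\right) = 45$)
$F{\left(a,T \right)} = 2 T$
$\left(-211 + F{\left(C,3 \right)}\right)^{2} = \left(-211 + 2 \cdot 3\right)^{2} = \left(-211 + 6\right)^{2} = \left(-205\right)^{2} = 42025$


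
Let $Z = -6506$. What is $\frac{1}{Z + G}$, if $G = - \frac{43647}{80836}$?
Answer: $- \frac{80836}{525962663} \approx -0.00015369$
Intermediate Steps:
$G = - \frac{43647}{80836}$ ($G = \left(-43647\right) \frac{1}{80836} = - \frac{43647}{80836} \approx -0.53994$)
$\frac{1}{Z + G} = \frac{1}{-6506 - \frac{43647}{80836}} = \frac{1}{- \frac{525962663}{80836}} = - \frac{80836}{525962663}$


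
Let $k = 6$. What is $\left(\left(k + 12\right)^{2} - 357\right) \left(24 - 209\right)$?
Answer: $6105$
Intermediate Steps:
$\left(\left(k + 12\right)^{2} - 357\right) \left(24 - 209\right) = \left(\left(6 + 12\right)^{2} - 357\right) \left(24 - 209\right) = \left(18^{2} - 357\right) \left(-185\right) = \left(324 - 357\right) \left(-185\right) = \left(-33\right) \left(-185\right) = 6105$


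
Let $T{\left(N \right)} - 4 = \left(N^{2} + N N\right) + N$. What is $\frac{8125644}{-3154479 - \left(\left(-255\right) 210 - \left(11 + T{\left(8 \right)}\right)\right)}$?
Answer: $- \frac{4062822}{1550389} \approx -2.6205$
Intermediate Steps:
$T{\left(N \right)} = 4 + N + 2 N^{2}$ ($T{\left(N \right)} = 4 + \left(\left(N^{2} + N N\right) + N\right) = 4 + \left(\left(N^{2} + N^{2}\right) + N\right) = 4 + \left(2 N^{2} + N\right) = 4 + \left(N + 2 N^{2}\right) = 4 + N + 2 N^{2}$)
$\frac{8125644}{-3154479 - \left(\left(-255\right) 210 - \left(11 + T{\left(8 \right)}\right)\right)} = \frac{8125644}{-3154479 - \left(\left(-255\right) 210 - \left(23 + 128\right)\right)} = \frac{8125644}{-3154479 - \left(-53550 - \left(23 + 128\right)\right)} = \frac{8125644}{-3154479 - \left(-53550 - 151\right)} = \frac{8125644}{-3154479 - -53701} = \frac{8125644}{-3154479 + 53701} = \frac{8125644}{-3100778} = 8125644 \left(- \frac{1}{3100778}\right) = - \frac{4062822}{1550389}$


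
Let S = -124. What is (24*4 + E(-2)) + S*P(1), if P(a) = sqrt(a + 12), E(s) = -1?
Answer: 95 - 124*sqrt(13) ≈ -352.09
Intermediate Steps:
P(a) = sqrt(12 + a)
(24*4 + E(-2)) + S*P(1) = (24*4 - 1) - 124*sqrt(12 + 1) = (96 - 1) - 124*sqrt(13) = 95 - 124*sqrt(13)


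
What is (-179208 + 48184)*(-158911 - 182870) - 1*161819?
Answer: 44781351925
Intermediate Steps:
(-179208 + 48184)*(-158911 - 182870) - 1*161819 = -131024*(-341781) - 161819 = 44781513744 - 161819 = 44781351925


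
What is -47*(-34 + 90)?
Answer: -2632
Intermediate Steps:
-47*(-34 + 90) = -47*56 = -2632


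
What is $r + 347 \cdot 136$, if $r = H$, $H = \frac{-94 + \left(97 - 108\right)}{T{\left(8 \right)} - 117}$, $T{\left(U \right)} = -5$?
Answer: $\frac{5757529}{122} \approx 47193.0$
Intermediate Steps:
$H = \frac{105}{122}$ ($H = \frac{-94 + \left(97 - 108\right)}{-5 - 117} = \frac{-94 + \left(97 - 108\right)}{-122} = \left(-94 - 11\right) \left(- \frac{1}{122}\right) = \left(-105\right) \left(- \frac{1}{122}\right) = \frac{105}{122} \approx 0.86066$)
$r = \frac{105}{122} \approx 0.86066$
$r + 347 \cdot 136 = \frac{105}{122} + 347 \cdot 136 = \frac{105}{122} + 47192 = \frac{5757529}{122}$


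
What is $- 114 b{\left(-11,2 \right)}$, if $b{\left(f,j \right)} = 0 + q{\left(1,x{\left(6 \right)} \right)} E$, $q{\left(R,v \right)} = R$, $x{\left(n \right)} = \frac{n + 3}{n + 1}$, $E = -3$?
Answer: $342$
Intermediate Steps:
$x{\left(n \right)} = \frac{3 + n}{1 + n}$
$b{\left(f,j \right)} = -3$ ($b{\left(f,j \right)} = 0 + 1 \left(-3\right) = 0 - 3 = -3$)
$- 114 b{\left(-11,2 \right)} = \left(-114\right) \left(-3\right) = 342$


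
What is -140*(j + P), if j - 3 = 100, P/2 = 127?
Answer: -49980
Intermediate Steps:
P = 254 (P = 2*127 = 254)
j = 103 (j = 3 + 100 = 103)
-140*(j + P) = -140*(103 + 254) = -140*357 = -49980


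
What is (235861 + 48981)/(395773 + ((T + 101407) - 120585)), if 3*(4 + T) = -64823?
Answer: 427263/532475 ≈ 0.80241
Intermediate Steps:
T = -64835/3 (T = -4 + (⅓)*(-64823) = -4 - 64823/3 = -64835/3 ≈ -21612.)
(235861 + 48981)/(395773 + ((T + 101407) - 120585)) = (235861 + 48981)/(395773 + ((-64835/3 + 101407) - 120585)) = 284842/(395773 + (239386/3 - 120585)) = 284842/(395773 - 122369/3) = 284842/(1064950/3) = 284842*(3/1064950) = 427263/532475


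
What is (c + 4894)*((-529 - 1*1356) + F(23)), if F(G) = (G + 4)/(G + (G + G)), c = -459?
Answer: -192239510/23 ≈ -8.3582e+6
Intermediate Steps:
F(G) = (4 + G)/(3*G) (F(G) = (4 + G)/(G + 2*G) = (4 + G)/((3*G)) = (4 + G)*(1/(3*G)) = (4 + G)/(3*G))
(c + 4894)*((-529 - 1*1356) + F(23)) = (-459 + 4894)*((-529 - 1*1356) + (⅓)*(4 + 23)/23) = 4435*((-529 - 1356) + (⅓)*(1/23)*27) = 4435*(-1885 + 9/23) = 4435*(-43346/23) = -192239510/23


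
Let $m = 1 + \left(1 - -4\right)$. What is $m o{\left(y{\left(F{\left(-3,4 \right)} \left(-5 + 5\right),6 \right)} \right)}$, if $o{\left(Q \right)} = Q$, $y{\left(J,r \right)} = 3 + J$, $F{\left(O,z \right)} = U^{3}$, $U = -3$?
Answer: $18$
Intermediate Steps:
$F{\left(O,z \right)} = -27$ ($F{\left(O,z \right)} = \left(-3\right)^{3} = -27$)
$m = 6$ ($m = 1 + \left(1 + 4\right) = 1 + 5 = 6$)
$m o{\left(y{\left(F{\left(-3,4 \right)} \left(-5 + 5\right),6 \right)} \right)} = 6 \left(3 - 27 \left(-5 + 5\right)\right) = 6 \left(3 - 0\right) = 6 \left(3 + 0\right) = 6 \cdot 3 = 18$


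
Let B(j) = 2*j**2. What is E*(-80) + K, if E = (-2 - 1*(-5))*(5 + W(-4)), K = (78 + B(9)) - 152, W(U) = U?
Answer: -152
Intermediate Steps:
K = 88 (K = (78 + 2*9**2) - 152 = (78 + 2*81) - 152 = (78 + 162) - 152 = 240 - 152 = 88)
E = 3 (E = (-2 - 1*(-5))*(5 - 4) = (-2 + 5)*1 = 3*1 = 3)
E*(-80) + K = 3*(-80) + 88 = -240 + 88 = -152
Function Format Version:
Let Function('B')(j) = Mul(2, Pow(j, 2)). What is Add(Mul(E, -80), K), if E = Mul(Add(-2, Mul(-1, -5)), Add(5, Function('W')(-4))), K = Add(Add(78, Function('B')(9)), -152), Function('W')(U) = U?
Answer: -152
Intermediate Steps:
K = 88 (K = Add(Add(78, Mul(2, Pow(9, 2))), -152) = Add(Add(78, Mul(2, 81)), -152) = Add(Add(78, 162), -152) = Add(240, -152) = 88)
E = 3 (E = Mul(Add(-2, Mul(-1, -5)), Add(5, -4)) = Mul(Add(-2, 5), 1) = Mul(3, 1) = 3)
Add(Mul(E, -80), K) = Add(Mul(3, -80), 88) = Add(-240, 88) = -152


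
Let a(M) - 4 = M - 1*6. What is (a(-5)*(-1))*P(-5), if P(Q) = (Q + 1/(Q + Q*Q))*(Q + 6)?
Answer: -693/20 ≈ -34.650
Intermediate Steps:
a(M) = -2 + M (a(M) = 4 + (M - 1*6) = 4 + (M - 6) = 4 + (-6 + M) = -2 + M)
P(Q) = (6 + Q)*(Q + 1/(Q + Q²)) (P(Q) = (Q + 1/(Q + Q²))*(6 + Q) = (6 + Q)*(Q + 1/(Q + Q²)))
(a(-5)*(-1))*P(-5) = ((-2 - 5)*(-1))*((6 - 5 + (-5)⁴ + 6*(-5)² + 7*(-5)³)/((-5)*(1 - 5))) = (-7*(-1))*(-⅕*(6 - 5 + 625 + 6*25 + 7*(-125))/(-4)) = 7*(-⅕*(-¼)*(6 - 5 + 625 + 150 - 875)) = 7*(-⅕*(-¼)*(-99)) = 7*(-99/20) = -693/20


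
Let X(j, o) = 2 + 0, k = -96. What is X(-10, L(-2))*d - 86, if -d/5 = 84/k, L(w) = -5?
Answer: -309/4 ≈ -77.250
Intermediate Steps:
X(j, o) = 2
d = 35/8 (d = -420/(-96) = -420*(-1)/96 = -5*(-7/8) = 35/8 ≈ 4.3750)
X(-10, L(-2))*d - 86 = 2*(35/8) - 86 = 35/4 - 86 = -309/4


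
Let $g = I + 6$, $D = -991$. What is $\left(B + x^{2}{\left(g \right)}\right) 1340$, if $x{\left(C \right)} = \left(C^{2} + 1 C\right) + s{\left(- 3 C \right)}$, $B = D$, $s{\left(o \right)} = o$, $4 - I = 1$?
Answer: $3990520$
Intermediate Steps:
$I = 3$ ($I = 4 - 1 = 3$)
$g = 9$ ($g = 3 + 6 = 9$)
$B = -991$
$x{\left(C \right)} = C^{2} - 2 C$ ($x{\left(C \right)} = \left(C^{2} + 1 C\right) - 3 C = \left(C^{2} + C\right) - 3 C = \left(C + C^{2}\right) - 3 C = C^{2} - 2 C$)
$\left(B + x^{2}{\left(g \right)}\right) 1340 = \left(-991 + \left(9 \left(-2 + 9\right)\right)^{2}\right) 1340 = \left(-991 + \left(9 \cdot 7\right)^{2}\right) 1340 = \left(-991 + 63^{2}\right) 1340 = \left(-991 + 3969\right) 1340 = 2978 \cdot 1340 = 3990520$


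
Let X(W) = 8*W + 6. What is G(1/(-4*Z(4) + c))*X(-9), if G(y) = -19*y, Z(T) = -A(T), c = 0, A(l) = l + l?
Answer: 627/16 ≈ 39.188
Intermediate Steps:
A(l) = 2*l
X(W) = 6 + 8*W
Z(T) = -2*T
G(1/(-4*Z(4) + c))*X(-9) = (-19/(-(-8)*4 + 0))*(6 + 8*(-9)) = (-19/(-4*(-8) + 0))*(6 - 72) = -19/(32 + 0)*(-66) = -19/32*(-66) = 627/16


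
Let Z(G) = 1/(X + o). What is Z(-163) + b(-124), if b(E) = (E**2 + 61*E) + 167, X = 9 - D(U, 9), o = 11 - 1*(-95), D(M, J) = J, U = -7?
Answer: 845775/106 ≈ 7979.0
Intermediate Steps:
o = 106 (o = 11 + 95 = 106)
X = 0 (X = 9 - 1*9 = 9 - 9 = 0)
Z(G) = 1/106 (Z(G) = 1/(0 + 106) = 1/106)
b(E) = 167 + E**2 + 61*E
Z(-163) + b(-124) = 1/106 + (167 + (-124)**2 + 61*(-124)) = 1/106 + (167 + 15376 - 7564) = 1/106 + 7979 = 845775/106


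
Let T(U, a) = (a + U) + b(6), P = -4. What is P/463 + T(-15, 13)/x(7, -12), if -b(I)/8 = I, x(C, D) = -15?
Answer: 4618/1389 ≈ 3.3247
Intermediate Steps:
b(I) = -8*I
T(U, a) = -48 + U + a (T(U, a) = (a + U) - 8*6 = (U + a) - 48 = -48 + U + a)
P/463 + T(-15, 13)/x(7, -12) = -4/463 + (-48 - 15 + 13)/(-15) = -4*1/463 - 50*(-1/15) = -4/463 + 10/3 = 4618/1389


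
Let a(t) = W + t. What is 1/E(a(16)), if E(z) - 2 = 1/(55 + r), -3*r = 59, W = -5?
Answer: 106/215 ≈ 0.49302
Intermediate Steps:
a(t) = -5 + t
r = -59/3 (r = -⅓*59 = -59/3 ≈ -19.667)
E(z) = 215/106 (E(z) = 2 + 1/(55 - 59/3) = 2 + 1/(106/3) = 2 + 3/106 = 215/106)
1/E(a(16)) = 1/(215/106) = 106/215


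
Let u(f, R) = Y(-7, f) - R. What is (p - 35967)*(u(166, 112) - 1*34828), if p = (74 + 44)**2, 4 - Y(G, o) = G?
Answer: 769939947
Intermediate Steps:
Y(G, o) = 4 - G
u(f, R) = 11 - R (u(f, R) = (4 - 1*(-7)) - R = (4 + 7) - R = 11 - R)
p = 13924 (p = 118**2 = 13924)
(p - 35967)*(u(166, 112) - 1*34828) = (13924 - 35967)*((11 - 1*112) - 1*34828) = -22043*((11 - 112) - 34828) = -22043*(-101 - 34828) = -22043*(-34929) = 769939947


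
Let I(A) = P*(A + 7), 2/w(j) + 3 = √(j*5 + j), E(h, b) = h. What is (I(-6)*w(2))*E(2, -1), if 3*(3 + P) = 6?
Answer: -4 - 8*√3/3 ≈ -8.6188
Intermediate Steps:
P = -1 (P = -3 + (⅓)*6 = -3 + 2 = -1)
w(j) = 2/(-3 + √6*√j) (w(j) = 2/(-3 + √(j*5 + j)) = 2/(-3 + √(5*j + j)) = 2/(-3 + √(6*j)) = 2/(-3 + √6*√j))
I(A) = -7 - A (I(A) = -(A + 7) = -(7 + A) = -7 - A)
(I(-6)*w(2))*E(2, -1) = ((-7 - 1*(-6))*(2/(-3 + √6*√2)))*2 = ((-7 + 6)*(2/(-3 + 2*√3)))*2 = -2/(-3 + 2*√3)*2 = -4/(-3 + 2*√3)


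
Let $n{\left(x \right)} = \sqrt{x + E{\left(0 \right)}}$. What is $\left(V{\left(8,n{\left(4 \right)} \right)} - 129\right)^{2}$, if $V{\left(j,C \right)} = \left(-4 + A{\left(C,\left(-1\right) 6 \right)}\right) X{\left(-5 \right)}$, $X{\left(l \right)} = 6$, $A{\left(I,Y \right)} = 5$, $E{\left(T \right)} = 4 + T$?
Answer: $15129$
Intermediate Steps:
$n{\left(x \right)} = \sqrt{4 + x}$ ($n{\left(x \right)} = \sqrt{x + \left(4 + 0\right)} = \sqrt{x + 4} = \sqrt{4 + x}$)
$V{\left(j,C \right)} = 6$ ($V{\left(j,C \right)} = \left(-4 + 5\right) 6 = 1 \cdot 6 = 6$)
$\left(V{\left(8,n{\left(4 \right)} \right)} - 129\right)^{2} = \left(6 - 129\right)^{2} = \left(-123\right)^{2} = 15129$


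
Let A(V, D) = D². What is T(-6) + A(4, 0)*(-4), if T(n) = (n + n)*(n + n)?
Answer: 144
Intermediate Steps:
T(n) = 4*n² (T(n) = (2*n)*(2*n) = 4*n²)
T(-6) + A(4, 0)*(-4) = 4*(-6)² + 0²*(-4) = 4*36 + 0*(-4) = 144 + 0 = 144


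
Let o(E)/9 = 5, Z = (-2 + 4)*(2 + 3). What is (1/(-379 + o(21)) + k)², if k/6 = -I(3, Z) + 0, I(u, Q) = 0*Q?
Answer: 1/111556 ≈ 8.9641e-6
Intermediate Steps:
Z = 10 (Z = 2*5 = 10)
o(E) = 45 (o(E) = 9*5 = 45)
I(u, Q) = 0
k = 0 (k = 6*(-1*0 + 0) = 6*(0 + 0) = 6*0 = 0)
(1/(-379 + o(21)) + k)² = (1/(-379 + 45) + 0)² = (1/(-334) + 0)² = (-1/334 + 0)² = (-1/334)² = 1/111556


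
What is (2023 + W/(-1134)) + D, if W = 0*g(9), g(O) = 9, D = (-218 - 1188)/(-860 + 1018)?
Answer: 159114/79 ≈ 2014.1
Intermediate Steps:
D = -703/79 (D = -1406/158 = -1406*1/158 = -703/79 ≈ -8.8987)
W = 0 (W = 0*9 = 0)
(2023 + W/(-1134)) + D = (2023 + 0/(-1134)) - 703/79 = (2023 + 0*(-1/1134)) - 703/79 = (2023 + 0) - 703/79 = 2023 - 703/79 = 159114/79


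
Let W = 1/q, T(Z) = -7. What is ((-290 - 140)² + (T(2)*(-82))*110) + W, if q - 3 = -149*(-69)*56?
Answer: 142806301561/575739 ≈ 2.4804e+5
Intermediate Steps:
q = 575739 (q = 3 - 149*(-69)*56 = 3 + 10281*56 = 3 + 575736 = 575739)
W = 1/575739 ≈ 1.7369e-6
((-290 - 140)² + (T(2)*(-82))*110) + W = ((-290 - 140)² - 7*(-82)*110) + 1/575739 = ((-430)² + 574*110) + 1/575739 = (184900 + 63140) + 1/575739 = 248040 + 1/575739 = 142806301561/575739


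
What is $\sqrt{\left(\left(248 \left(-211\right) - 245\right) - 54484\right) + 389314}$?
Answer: $\sqrt{282257} \approx 531.28$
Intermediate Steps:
$\sqrt{\left(\left(248 \left(-211\right) - 245\right) - 54484\right) + 389314} = \sqrt{\left(\left(-52328 - 245\right) - 54484\right) + 389314} = \sqrt{\left(-52573 - 54484\right) + 389314} = \sqrt{-107057 + 389314} = \sqrt{282257}$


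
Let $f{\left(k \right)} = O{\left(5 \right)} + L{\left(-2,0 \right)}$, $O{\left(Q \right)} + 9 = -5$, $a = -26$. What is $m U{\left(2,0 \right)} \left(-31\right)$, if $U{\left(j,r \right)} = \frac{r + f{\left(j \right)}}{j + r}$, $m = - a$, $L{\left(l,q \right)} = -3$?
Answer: $6851$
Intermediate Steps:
$O{\left(Q \right)} = -14$ ($O{\left(Q \right)} = -9 - 5 = -14$)
$m = 26$ ($m = \left(-1\right) \left(-26\right) = 26$)
$f{\left(k \right)} = -17$ ($f{\left(k \right)} = -14 - 3 = -17$)
$U{\left(j,r \right)} = \frac{-17 + r}{j + r}$ ($U{\left(j,r \right)} = \frac{r - 17}{j + r} = \frac{-17 + r}{j + r}$)
$m U{\left(2,0 \right)} \left(-31\right) = 26 \frac{-17 + 0}{2 + 0} \left(-31\right) = 26 \cdot \frac{1}{2} \left(-17\right) \left(-31\right) = 26 \left(- \frac{17}{2}\right) \left(-31\right) = \left(-221\right) \left(-31\right) = 6851$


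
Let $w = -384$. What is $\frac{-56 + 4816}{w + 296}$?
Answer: $- \frac{595}{11} \approx -54.091$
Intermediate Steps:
$\frac{-56 + 4816}{w + 296} = \frac{-56 + 4816}{-384 + 296} = \frac{4760}{-88} = 4760 \left(- \frac{1}{88}\right) = - \frac{595}{11}$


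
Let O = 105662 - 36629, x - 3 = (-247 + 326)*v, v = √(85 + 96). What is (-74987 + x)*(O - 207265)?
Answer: 10365188288 - 10920328*√181 ≈ 1.0218e+10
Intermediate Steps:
v = √181 ≈ 13.454
x = 3 + 79*√181 (x = 3 + (-247 + 326)*√181 = 3 + 79*√181 ≈ 1065.8)
O = 69033
(-74987 + x)*(O - 207265) = (-74987 + (3 + 79*√181))*(69033 - 207265) = (-74984 + 79*√181)*(-138232) = 10365188288 - 10920328*√181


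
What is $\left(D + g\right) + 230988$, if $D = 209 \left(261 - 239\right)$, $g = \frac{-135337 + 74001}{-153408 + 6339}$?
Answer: $\frac{34647458770}{147069} \approx 2.3559 \cdot 10^{5}$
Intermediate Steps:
$g = \frac{61336}{147069}$ ($g = - \frac{61336}{-147069} = \left(-61336\right) \left(- \frac{1}{147069}\right) = \frac{61336}{147069} \approx 0.41706$)
$D = 4598$ ($D = 209 \cdot 22 = 4598$)
$\left(D + g\right) + 230988 = \left(4598 + \frac{61336}{147069}\right) + 230988 = \frac{676284598}{147069} + 230988 = \frac{34647458770}{147069}$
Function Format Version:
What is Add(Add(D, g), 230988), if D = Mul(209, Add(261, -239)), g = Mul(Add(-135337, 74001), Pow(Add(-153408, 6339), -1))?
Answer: Rational(34647458770, 147069) ≈ 2.3559e+5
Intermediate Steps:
g = Rational(61336, 147069) (g = Mul(-61336, Pow(-147069, -1)) = Mul(-61336, Rational(-1, 147069)) = Rational(61336, 147069) ≈ 0.41706)
D = 4598 (D = Mul(209, 22) = 4598)
Add(Add(D, g), 230988) = Add(Add(4598, Rational(61336, 147069)), 230988) = Add(Rational(676284598, 147069), 230988) = Rational(34647458770, 147069)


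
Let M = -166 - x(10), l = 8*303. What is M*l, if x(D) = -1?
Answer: -399960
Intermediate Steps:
l = 2424
M = -165 (M = -166 - 1*(-1) = -166 + 1 = -165)
M*l = -165*2424 = -399960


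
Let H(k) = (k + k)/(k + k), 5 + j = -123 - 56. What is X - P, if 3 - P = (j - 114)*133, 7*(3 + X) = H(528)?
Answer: -277479/7 ≈ -39640.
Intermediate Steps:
j = -184 (j = -5 + (-123 - 56) = -5 - 179 = -184)
H(k) = 1 (H(k) = (2*k)/((2*k)) = (2*k)*(1/(2*k)) = 1)
X = -20/7 (X = -3 + (⅐)*1 = -3 + ⅐ = -20/7 ≈ -2.8571)
P = 39637 (P = 3 - (-184 - 114)*133 = 3 - (-298)*133 = 3 - 1*(-39634) = 3 + 39634 = 39637)
X - P = -20/7 - 1*39637 = -20/7 - 39637 = -277479/7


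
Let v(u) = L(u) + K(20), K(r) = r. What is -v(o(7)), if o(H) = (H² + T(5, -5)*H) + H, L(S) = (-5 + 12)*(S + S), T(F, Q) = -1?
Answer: -706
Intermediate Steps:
L(S) = 14*S (L(S) = 7*(2*S) = 14*S)
o(H) = H² (o(H) = (H² - H) + H = H²)
v(u) = 20 + 14*u (v(u) = 14*u + 20 = 20 + 14*u)
-v(o(7)) = -(20 + 14*7²) = -(20 + 14*49) = -(20 + 686) = -1*706 = -706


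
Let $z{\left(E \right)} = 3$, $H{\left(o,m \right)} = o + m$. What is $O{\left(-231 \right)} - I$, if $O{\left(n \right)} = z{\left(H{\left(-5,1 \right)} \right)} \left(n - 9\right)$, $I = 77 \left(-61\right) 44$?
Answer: $205948$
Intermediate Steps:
$H{\left(o,m \right)} = m + o$
$I = -206668$ ($I = \left(-4697\right) 44 = -206668$)
$O{\left(n \right)} = -27 + 3 n$ ($O{\left(n \right)} = 3 \left(n - 9\right) = 3 \left(-9 + n\right) = -27 + 3 n$)
$O{\left(-231 \right)} - I = \left(-27 + 3 \left(-231\right)\right) - -206668 = \left(-27 - 693\right) + 206668 = -720 + 206668 = 205948$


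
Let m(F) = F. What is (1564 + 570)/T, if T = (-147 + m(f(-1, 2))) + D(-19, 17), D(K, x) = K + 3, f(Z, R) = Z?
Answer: -1067/82 ≈ -13.012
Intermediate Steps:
D(K, x) = 3 + K
T = -164 (T = (-147 - 1) + (3 - 19) = -148 - 16 = -164)
(1564 + 570)/T = (1564 + 570)/(-164) = 2134*(-1/164) = -1067/82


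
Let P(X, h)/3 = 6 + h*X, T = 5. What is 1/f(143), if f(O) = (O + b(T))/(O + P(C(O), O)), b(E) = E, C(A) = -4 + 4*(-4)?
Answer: -8419/148 ≈ -56.885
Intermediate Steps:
C(A) = -20 (C(A) = -4 - 16 = -20)
P(X, h) = 18 + 3*X*h (P(X, h) = 3*(6 + h*X) = 3*(6 + X*h) = 18 + 3*X*h)
f(O) = (5 + O)/(18 - 59*O) (f(O) = (O + 5)/(O + (18 + 3*(-20)*O)) = (5 + O)/(O + (18 - 60*O)) = (5 + O)/(18 - 59*O))
1/f(143) = 1/((-5 - 1*143)/(-18 + 59*143)) = 1/((-5 - 143)/(-18 + 8437)) = 1/(-148/8419) = -8419/148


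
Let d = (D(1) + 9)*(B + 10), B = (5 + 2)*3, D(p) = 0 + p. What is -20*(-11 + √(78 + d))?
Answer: 220 - 40*√97 ≈ -173.95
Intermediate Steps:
D(p) = p
B = 21 (B = 7*3 = 21)
d = 310 (d = (1 + 9)*(21 + 10) = 10*31 = 310)
-20*(-11 + √(78 + d)) = -20*(-11 + √(78 + 310)) = -20*(-11 + √388) = -20*(-11 + 2*√97) = 220 - 40*√97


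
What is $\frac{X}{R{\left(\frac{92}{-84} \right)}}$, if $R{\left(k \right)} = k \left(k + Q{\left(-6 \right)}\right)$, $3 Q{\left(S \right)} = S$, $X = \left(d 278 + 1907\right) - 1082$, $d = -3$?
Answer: $- \frac{3969}{1495} \approx -2.6549$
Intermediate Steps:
$X = -9$ ($X = \left(\left(-3\right) 278 + 1907\right) - 1082 = \left(-834 + 1907\right) - 1082 = 1073 - 1082 = -9$)
$Q{\left(S \right)} = \frac{S}{3}$
$R{\left(k \right)} = k \left(-2 + k\right)$ ($R{\left(k \right)} = k \left(k + \frac{1}{3} \left(-6\right)\right) = k \left(k - 2\right) = k \left(-2 + k\right)$)
$\frac{X}{R{\left(\frac{92}{-84} \right)}} = - \frac{9}{\frac{92}{-84} \left(-2 + \frac{92}{-84}\right)} = - \frac{9}{92 \left(- \frac{1}{84}\right) \left(-2 + 92 \left(- \frac{1}{84}\right)\right)} = - \frac{9}{\left(- \frac{23}{21}\right) \left(-2 - \frac{23}{21}\right)} = - \frac{9}{\left(- \frac{23}{21}\right) \left(- \frac{65}{21}\right)} = - \frac{9}{\frac{1495}{441}} = \left(-9\right) \frac{441}{1495} = - \frac{3969}{1495}$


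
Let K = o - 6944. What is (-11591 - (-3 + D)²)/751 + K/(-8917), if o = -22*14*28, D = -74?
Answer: -144534272/6696667 ≈ -21.583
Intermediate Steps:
o = -8624 (o = -308*28 = -8624)
K = -15568 (K = -8624 - 6944 = -15568)
(-11591 - (-3 + D)²)/751 + K/(-8917) = (-11591 - (-3 - 74)²)/751 - 15568/(-8917) = (-11591 - 1*(-77)²)*(1/751) - 15568*(-1/8917) = (-11591 - 1*5929)*(1/751) + 15568/8917 = (-11591 - 5929)*(1/751) + 15568/8917 = -17520*1/751 + 15568/8917 = -17520/751 + 15568/8917 = -144534272/6696667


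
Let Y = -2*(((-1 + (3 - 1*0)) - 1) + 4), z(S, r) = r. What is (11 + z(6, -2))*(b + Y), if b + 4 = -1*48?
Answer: -558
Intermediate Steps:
b = -52 (b = -4 - 1*48 = -4 - 48 = -52)
Y = -10 (Y = -2*(((-1 + (3 + 0)) - 1) + 4) = -2*(((-1 + 3) - 1) + 4) = -2*((2 - 1) + 4) = -2*(1 + 4) = -2*5 = -10)
(11 + z(6, -2))*(b + Y) = (11 - 2)*(-52 - 10) = 9*(-62) = -558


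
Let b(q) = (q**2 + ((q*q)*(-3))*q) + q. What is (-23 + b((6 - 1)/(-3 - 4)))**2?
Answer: 57517056/117649 ≈ 488.89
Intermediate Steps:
b(q) = q + q**2 - 3*q**3 (b(q) = (q**2 + (q**2*(-3))*q) + q = (q**2 + (-3*q**2)*q) + q = (q**2 - 3*q**3) + q = q + q**2 - 3*q**3)
(-23 + b((6 - 1)/(-3 - 4)))**2 = (-23 + ((6 - 1)/(-3 - 4))*(1 + (6 - 1)/(-3 - 4) - 3*(6 - 1)**2/(-3 - 4)**2))**2 = (-23 + (5/(-7))*(1 + 5/(-7) - 3*(5/(-7))**2))**2 = (-23 + (5*(-1/7))*(1 + 5*(-1/7) - 3*(5*(-1/7))**2))**2 = (-23 - 5*(1 - 5/7 - 3*(-5/7)**2)/7)**2 = (-23 - 5*(1 - 5/7 - 3*25/49)/7)**2 = (-23 - 5*(1 - 5/7 - 75/49)/7)**2 = (-23 - 5/7*(-61/49))**2 = (-23 + 305/343)**2 = (-7584/343)**2 = 57517056/117649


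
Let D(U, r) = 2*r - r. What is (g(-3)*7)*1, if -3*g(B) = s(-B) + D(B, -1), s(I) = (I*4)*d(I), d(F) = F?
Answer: -245/3 ≈ -81.667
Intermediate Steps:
D(U, r) = r
s(I) = 4*I**2 (s(I) = (I*4)*I = (4*I)*I = 4*I**2)
g(B) = 1/3 - 4*B**2/3 (g(B) = -(4*(-B)**2 - 1)/3 = -(4*B**2 - 1)/3 = -(-1 + 4*B**2)/3 = 1/3 - 4*B**2/3)
(g(-3)*7)*1 = ((1/3 - 4/3*(-3)**2)*7)*1 = ((1/3 - 4/3*9)*7)*1 = ((1/3 - 12)*7)*1 = -35/3*7*1 = -245/3*1 = -245/3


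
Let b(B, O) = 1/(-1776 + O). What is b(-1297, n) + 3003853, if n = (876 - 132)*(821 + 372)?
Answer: 2660861049049/885816 ≈ 3.0039e+6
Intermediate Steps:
n = 887592 (n = 744*1193 = 887592)
b(-1297, n) + 3003853 = 1/(-1776 + 887592) + 3003853 = 1/885816 + 3003853 = 2660861049049/885816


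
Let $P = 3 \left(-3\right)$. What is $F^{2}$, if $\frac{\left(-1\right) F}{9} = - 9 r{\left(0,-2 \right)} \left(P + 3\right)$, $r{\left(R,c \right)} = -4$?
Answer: $3779136$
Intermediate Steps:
$P = -9$
$F = 1944$ ($F = - 9 \left(-9\right) \left(-4\right) \left(-9 + 3\right) = - 9 \cdot 36 \left(-6\right) = \left(-9\right) \left(-216\right) = 1944$)
$F^{2} = 1944^{2} = 3779136$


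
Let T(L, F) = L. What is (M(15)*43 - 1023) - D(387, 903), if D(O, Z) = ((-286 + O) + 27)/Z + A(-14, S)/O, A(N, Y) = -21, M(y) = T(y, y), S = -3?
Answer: -341413/903 ≈ -378.09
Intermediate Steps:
M(y) = y
D(O, Z) = -21/O + (-259 + O)/Z (D(O, Z) = ((-286 + O) + 27)/Z - 21/O = (-259 + O)/Z - 21/O = -21/O + (-259 + O)/Z)
(M(15)*43 - 1023) - D(387, 903) = (15*43 - 1023) - (-259/903 - 21/387 + 387/903) = (645 - 1023) - (-259*1/903 - 21*1/387 + 387*(1/903)) = -378 - (-37/129 - 7/129 + 3/7) = -378 - 1*79/903 = -378 - 79/903 = -341413/903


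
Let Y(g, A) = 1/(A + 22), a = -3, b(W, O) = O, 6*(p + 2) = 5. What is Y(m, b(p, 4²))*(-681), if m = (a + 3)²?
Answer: -681/38 ≈ -17.921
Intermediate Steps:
p = -7/6 (p = -2 + (⅙)*5 = -2 + ⅚ = -7/6 ≈ -1.1667)
m = 0 (m = (-3 + 3)² = 0² = 0)
Y(g, A) = 1/(22 + A)
Y(m, b(p, 4²))*(-681) = -681/(22 + 4²) = -681/(22 + 16) = -681/38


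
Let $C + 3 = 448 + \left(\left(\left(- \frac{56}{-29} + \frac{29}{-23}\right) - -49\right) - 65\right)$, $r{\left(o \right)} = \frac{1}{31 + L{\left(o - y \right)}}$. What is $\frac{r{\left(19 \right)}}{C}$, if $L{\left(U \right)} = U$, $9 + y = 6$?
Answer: $\frac{667}{15189270} \approx 4.3913 \cdot 10^{-5}$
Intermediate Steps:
$y = -3$ ($y = -9 + 6 = -3$)
$r{\left(o \right)} = \frac{1}{34 + o}$ ($r{\left(o \right)} = \frac{1}{31 + \left(o - -3\right)} = \frac{1}{31 + \left(o + 3\right)} = \frac{1}{31 + \left(3 + o\right)} = \frac{1}{34 + o}$)
$C = \frac{286590}{667}$ ($C = -3 + \left(448 + \left(\left(\left(- \frac{56}{-29} + \frac{29}{-23}\right) - -49\right) - 65\right)\right) = -3 + \left(448 + \left(\left(\left(\left(-56\right) \left(- \frac{1}{29}\right) + 29 \left(- \frac{1}{23}\right)\right) + 49\right) - 65\right)\right) = -3 + \left(448 + \left(\left(\left(\frac{56}{29} - \frac{29}{23}\right) + 49\right) - 65\right)\right) = -3 + \left(448 + \left(\left(\frac{447}{667} + 49\right) - 65\right)\right) = -3 + \left(448 + \left(\frac{33130}{667} - 65\right)\right) = -3 + \left(448 - \frac{10225}{667}\right) = -3 + \frac{288591}{667} = \frac{286590}{667} \approx 429.67$)
$\frac{r{\left(19 \right)}}{C} = \frac{1}{\left(34 + 19\right) \frac{286590}{667}} = \frac{1}{53} \cdot \frac{667}{286590} = \frac{667}{15189270}$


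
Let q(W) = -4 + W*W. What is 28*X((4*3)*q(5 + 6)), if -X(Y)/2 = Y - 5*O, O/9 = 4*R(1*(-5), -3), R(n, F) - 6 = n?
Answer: -68544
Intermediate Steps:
R(n, F) = 6 + n
O = 36 (O = 9*(4*(6 + 1*(-5))) = 9*(4*(6 - 5)) = 9*(4*1) = 9*4 = 36)
q(W) = -4 + W²
X(Y) = 360 - 2*Y (X(Y) = -2*(Y - 5*36) = -2*(Y - 180) = -2*(-180 + Y) = 360 - 2*Y)
28*X((4*3)*q(5 + 6)) = 28*(360 - 2*4*3*(-4 + (5 + 6)²)) = 28*(360 - 24*(-4 + 11²)) = 28*(360 - 24*(-4 + 121)) = 28*(360 - 24*117) = 28*(360 - 2*1404) = 28*(360 - 2808) = 28*(-2448) = -68544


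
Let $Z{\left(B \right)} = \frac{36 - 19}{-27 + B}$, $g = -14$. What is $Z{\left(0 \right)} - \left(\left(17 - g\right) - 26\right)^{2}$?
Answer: $- \frac{692}{27} \approx -25.63$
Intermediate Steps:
$Z{\left(B \right)} = \frac{17}{-27 + B}$
$Z{\left(0 \right)} - \left(\left(17 - g\right) - 26\right)^{2} = \frac{17}{-27 + 0} - \left(\left(17 - -14\right) - 26\right)^{2} = \frac{17}{-27} - \left(\left(17 + 14\right) - 26\right)^{2} = 17 \left(- \frac{1}{27}\right) - \left(31 - 26\right)^{2} = - \frac{17}{27} - 5^{2} = - \frac{17}{27} - 25 = - \frac{692}{27}$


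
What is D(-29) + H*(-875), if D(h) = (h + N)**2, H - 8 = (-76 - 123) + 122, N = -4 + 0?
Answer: 61464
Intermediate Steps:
N = -4
H = -69 (H = 8 + ((-76 - 123) + 122) = 8 + (-199 + 122) = 8 - 77 = -69)
D(h) = (-4 + h)**2 (D(h) = (h - 4)**2 = (-4 + h)**2)
D(-29) + H*(-875) = (-4 - 29)**2 - 69*(-875) = (-33)**2 + 60375 = 1089 + 60375 = 61464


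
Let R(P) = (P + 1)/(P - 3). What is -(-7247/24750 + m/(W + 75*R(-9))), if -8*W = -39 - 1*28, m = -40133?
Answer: 7949718349/11558250 ≈ 687.80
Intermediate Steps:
W = 67/8 (W = -(-39 - 1*28)/8 = -(-39 - 28)/8 = -⅛*(-67) = 67/8 ≈ 8.3750)
R(P) = (1 + P)/(-3 + P)
-(-7247/24750 + m/(W + 75*R(-9))) = -(-7247/24750 - 40133/(67/8 + 75*((1 - 9)/(-3 - 9)))) = -(-7247*1/24750 - 40133/(67/8 + 75*(-8/(-12)))) = -(-7247/24750 - 40133/(67/8 + 75*(-1/12*(-8)))) = -(-7247/24750 - 40133/(67/8 + 75*(⅔))) = -(-7247/24750 - 40133/(67/8 + 50)) = -(-7247/24750 - 40133/467/8) = -(-7247/24750 - 40133*8/467) = -(-7247/24750 - 321064/467) = -1*(-7949718349/11558250) = 7949718349/11558250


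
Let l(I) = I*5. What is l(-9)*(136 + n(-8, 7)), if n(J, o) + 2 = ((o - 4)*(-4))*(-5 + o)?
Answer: -4950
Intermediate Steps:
n(J, o) = -2 + (-5 + o)*(16 - 4*o) (n(J, o) = -2 + ((o - 4)*(-4))*(-5 + o) = -2 + ((-4 + o)*(-4))*(-5 + o) = -2 + (16 - 4*o)*(-5 + o) = -2 + (-5 + o)*(16 - 4*o))
l(I) = 5*I
l(-9)*(136 + n(-8, 7)) = (5*(-9))*(136 + (-82 - 4*7² + 36*7)) = -45*(136 + (-82 - 4*49 + 252)) = -45*(136 + (-82 - 196 + 252)) = -45*(136 - 26) = -45*110 = -4950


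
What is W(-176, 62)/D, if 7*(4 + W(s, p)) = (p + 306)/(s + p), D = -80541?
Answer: 1780/32135859 ≈ 5.5390e-5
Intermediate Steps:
W(s, p) = -4 + (306 + p)/(7*(p + s)) (W(s, p) = -4 + ((p + 306)/(s + p))/7 = -4 + ((306 + p)/(p + s))/7 = -4 + (306 + p)/(7*(p + s)))
W(-176, 62)/D = ((306 - 28*(-176) - 27*62)/(7*(62 - 176)))/(-80541) = ((⅐)*(306 + 4928 - 1674)/(-114))*(-1/80541) = ((⅐)*(-1/114)*3560)*(-1/80541) = -1780/399*(-1/80541) = 1780/32135859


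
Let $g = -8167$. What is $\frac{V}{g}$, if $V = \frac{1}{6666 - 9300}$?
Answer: $\frac{1}{21511878} \approx 4.6486 \cdot 10^{-8}$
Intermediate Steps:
$V = - \frac{1}{2634}$ ($V = \frac{1}{-2634} = - \frac{1}{2634} \approx -0.00037965$)
$\frac{V}{g} = - \frac{1}{2634 \left(-8167\right)} = \left(- \frac{1}{2634}\right) \left(- \frac{1}{8167}\right) = \frac{1}{21511878}$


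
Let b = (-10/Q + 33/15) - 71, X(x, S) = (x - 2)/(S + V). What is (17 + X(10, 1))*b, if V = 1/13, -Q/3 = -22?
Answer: -648489/385 ≈ -1684.4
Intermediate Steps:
Q = 66 (Q = -3*(-22) = 66)
V = 1/13 ≈ 0.076923
X(x, S) = (-2 + x)/(1/13 + S) (X(x, S) = (x - 2)/(S + 1/13) = (-2 + x)/(1/13 + S))
b = -11377/165 (b = (-10/66 + 33/15) - 71 = (-10*1/66 + 33*(1/15)) - 71 = (-5/33 + 11/5) - 71 = 338/165 - 71 = -11377/165 ≈ -68.952)
(17 + X(10, 1))*b = (17 + 13*(-2 + 10)/(1 + 13*1))*(-11377/165) = (17 + 13*8/(1 + 13))*(-11377/165) = (17 + 13*8/14)*(-11377/165) = (17 + 13*(1/14)*8)*(-11377/165) = (17 + 52/7)*(-11377/165) = (171/7)*(-11377/165) = -648489/385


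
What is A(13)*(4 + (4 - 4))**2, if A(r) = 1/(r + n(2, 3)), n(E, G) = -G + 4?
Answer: 8/7 ≈ 1.1429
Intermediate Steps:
n(E, G) = 4 - G
A(r) = 1/(1 + r) (A(r) = 1/(r + (4 - 1*3)) = 1/(r + (4 - 3)) = 1/(r + 1) = 1/(1 + r))
A(13)*(4 + (4 - 4))**2 = (4 + (4 - 4))**2/(1 + 13) = (4 + 0)**2/14 = (1/14)*4**2 = (1/14)*16 = 8/7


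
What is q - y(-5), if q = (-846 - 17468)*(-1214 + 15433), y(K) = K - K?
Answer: -260406766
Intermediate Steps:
y(K) = 0
q = -260406766 (q = -18314*14219 = -260406766)
q - y(-5) = -260406766 - 1*0 = -260406766 + 0 = -260406766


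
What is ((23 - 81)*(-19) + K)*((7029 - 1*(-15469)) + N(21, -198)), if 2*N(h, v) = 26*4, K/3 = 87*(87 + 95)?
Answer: 1096020200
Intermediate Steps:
K = 47502 (K = 3*(87*(87 + 95)) = 3*(87*182) = 3*15834 = 47502)
N(h, v) = 52 (N(h, v) = (26*4)/2 = (½)*104 = 52)
((23 - 81)*(-19) + K)*((7029 - 1*(-15469)) + N(21, -198)) = ((23 - 81)*(-19) + 47502)*((7029 - 1*(-15469)) + 52) = (-58*(-19) + 47502)*((7029 + 15469) + 52) = (1102 + 47502)*(22498 + 52) = 48604*22550 = 1096020200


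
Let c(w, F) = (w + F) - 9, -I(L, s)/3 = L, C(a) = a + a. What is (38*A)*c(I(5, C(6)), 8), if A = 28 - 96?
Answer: 41344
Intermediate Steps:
A = -68
C(a) = 2*a
I(L, s) = -3*L
c(w, F) = -9 + F + w (c(w, F) = (F + w) - 9 = -9 + F + w)
(38*A)*c(I(5, C(6)), 8) = (38*(-68))*(-9 + 8 - 3*5) = -2584*(-9 + 8 - 15) = -2584*(-16) = 41344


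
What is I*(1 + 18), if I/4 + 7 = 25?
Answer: 1368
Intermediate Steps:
I = 72 (I = -28 + 4*25 = -28 + 100 = 72)
I*(1 + 18) = 72*(1 + 18) = 72*19 = 1368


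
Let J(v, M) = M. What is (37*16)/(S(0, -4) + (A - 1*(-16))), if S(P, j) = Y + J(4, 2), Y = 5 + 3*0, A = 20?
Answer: 592/43 ≈ 13.767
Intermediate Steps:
Y = 5 (Y = 5 + 0 = 5)
S(P, j) = 7 (S(P, j) = 5 + 2 = 7)
(37*16)/(S(0, -4) + (A - 1*(-16))) = (37*16)/(7 + (20 - 1*(-16))) = 592/(7 + (20 + 16)) = 592/(7 + 36) = 592/43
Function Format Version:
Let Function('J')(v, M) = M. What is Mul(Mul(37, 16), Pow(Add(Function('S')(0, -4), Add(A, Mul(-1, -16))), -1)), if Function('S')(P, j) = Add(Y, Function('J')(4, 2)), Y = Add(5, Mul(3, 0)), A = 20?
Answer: Rational(592, 43) ≈ 13.767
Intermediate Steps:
Y = 5 (Y = Add(5, 0) = 5)
Function('S')(P, j) = 7 (Function('S')(P, j) = Add(5, 2) = 7)
Mul(Mul(37, 16), Pow(Add(Function('S')(0, -4), Add(A, Mul(-1, -16))), -1)) = Mul(Mul(37, 16), Pow(Add(7, Add(20, Mul(-1, -16))), -1)) = Mul(592, Pow(Add(7, Add(20, 16)), -1)) = Mul(592, Pow(Add(7, 36), -1)) = Mul(592, Pow(43, -1)) = Mul(592, Rational(1, 43)) = Rational(592, 43)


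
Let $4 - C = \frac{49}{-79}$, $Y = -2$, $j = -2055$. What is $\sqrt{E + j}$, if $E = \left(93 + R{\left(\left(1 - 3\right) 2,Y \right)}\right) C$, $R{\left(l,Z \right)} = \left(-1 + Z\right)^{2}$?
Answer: $\frac{i \sqrt{9884085}}{79} \approx 39.796 i$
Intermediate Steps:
$C = \frac{365}{79}$ ($C = 4 - \frac{49}{-79} = 4 - 49 \left(- \frac{1}{79}\right) = 4 - - \frac{49}{79} = 4 + \frac{49}{79} = \frac{365}{79} \approx 4.6203$)
$E = \frac{37230}{79}$ ($E = \left(93 + \left(-1 - 2\right)^{2}\right) \frac{365}{79} = \left(93 + \left(-3\right)^{2}\right) \frac{365}{79} = \left(93 + 9\right) \frac{365}{79} = 102 \cdot \frac{365}{79} = \frac{37230}{79} \approx 471.27$)
$\sqrt{E + j} = \sqrt{\frac{37230}{79} - 2055} = \sqrt{- \frac{125115}{79}} = \frac{i \sqrt{9884085}}{79}$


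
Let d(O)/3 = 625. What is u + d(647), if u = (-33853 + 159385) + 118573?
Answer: 245980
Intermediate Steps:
d(O) = 1875 (d(O) = 3*625 = 1875)
u = 244105 (u = 125532 + 118573 = 244105)
u + d(647) = 244105 + 1875 = 245980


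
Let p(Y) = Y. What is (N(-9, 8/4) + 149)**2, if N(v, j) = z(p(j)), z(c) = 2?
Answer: 22801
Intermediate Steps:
N(v, j) = 2
(N(-9, 8/4) + 149)**2 = (2 + 149)**2 = 151**2 = 22801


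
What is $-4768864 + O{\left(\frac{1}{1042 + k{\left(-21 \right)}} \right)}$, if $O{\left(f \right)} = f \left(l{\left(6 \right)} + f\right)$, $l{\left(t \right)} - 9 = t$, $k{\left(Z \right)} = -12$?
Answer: $- \frac{5059287802149}{1060900} \approx -4.7689 \cdot 10^{6}$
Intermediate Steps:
$l{\left(t \right)} = 9 + t$
$O{\left(f \right)} = f \left(15 + f\right)$ ($O{\left(f \right)} = f \left(\left(9 + 6\right) + f\right) = f \left(15 + f\right)$)
$-4768864 + O{\left(\frac{1}{1042 + k{\left(-21 \right)}} \right)} = -4768864 + \frac{15 + \frac{1}{1042 - 12}}{1042 - 12} = -4768864 + \frac{15 + \frac{1}{1030}}{1030} = -4768864 + \frac{1}{1030} \cdot \frac{15451}{1030} = -4768864 + \frac{15451}{1060900} = - \frac{5059287802149}{1060900}$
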